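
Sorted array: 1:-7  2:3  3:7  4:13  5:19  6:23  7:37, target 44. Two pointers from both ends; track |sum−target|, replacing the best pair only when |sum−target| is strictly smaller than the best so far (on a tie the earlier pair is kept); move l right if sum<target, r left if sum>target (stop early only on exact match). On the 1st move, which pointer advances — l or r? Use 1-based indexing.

l

l=1 r=7: -7+37=30 d=14 *, l++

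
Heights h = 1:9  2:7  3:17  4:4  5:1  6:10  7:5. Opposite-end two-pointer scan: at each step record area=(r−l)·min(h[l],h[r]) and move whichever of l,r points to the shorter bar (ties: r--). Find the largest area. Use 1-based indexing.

[1,7] min(9,5)*6=30 best=30 * → r--
[1,6] min(9,10)*5=45 best=45 * → l++
[2,6] min(7,10)*4=28 best=45 → l++
[3,6] min(17,10)*3=30 best=45 → r--
[3,5] min(17,1)*2=2 best=45 → r--
[3,4] min(17,4)*1=4 best=45 → r--

max area = 45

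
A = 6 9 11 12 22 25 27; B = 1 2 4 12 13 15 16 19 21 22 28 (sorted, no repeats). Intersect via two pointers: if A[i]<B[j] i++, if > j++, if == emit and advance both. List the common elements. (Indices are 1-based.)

i=1 j=1: 6>1, j++
i=1 j=2: 6>2, j++
i=1 j=3: 6>4, j++
i=1 j=4: 6<12, i++
i=2 j=4: 9<12, i++
i=3 j=4: 11<12, i++
i=4 j=4: 12==12 emit, i++,j++
i=5 j=5: 22>13, j++
i=5 j=6: 22>15, j++
i=5 j=7: 22>16, j++
i=5 j=8: 22>19, j++
i=5 j=9: 22>21, j++
i=5 j=10: 22==22 emit, i++,j++
i=6 j=11: 25<28, i++
i=7 j=11: 27<28, i++

intersection = [12, 22]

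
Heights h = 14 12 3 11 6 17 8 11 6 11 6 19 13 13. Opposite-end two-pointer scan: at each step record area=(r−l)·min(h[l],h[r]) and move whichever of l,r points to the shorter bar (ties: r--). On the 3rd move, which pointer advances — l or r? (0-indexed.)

l=0 r=13: min(14,13)*13=169 best=169 *, r--
l=0 r=12: min(14,13)*12=156 best=169, r--
l=0 r=11: min(14,19)*11=154 best=169, l++

l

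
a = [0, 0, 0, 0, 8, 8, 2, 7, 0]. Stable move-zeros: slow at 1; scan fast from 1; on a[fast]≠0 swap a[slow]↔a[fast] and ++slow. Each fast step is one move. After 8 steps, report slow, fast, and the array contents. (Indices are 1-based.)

slow=1 fast=1: a[fast]=0, fast++
slow=1 fast=2: a[fast]=0, fast++
slow=1 fast=3: a[fast]=0, fast++
slow=1 fast=4: a[fast]=0, fast++
slow=1 fast=5: a[fast]=8≠0 swap→a[1]=8, slow++,fast++
slow=2 fast=6: a[fast]=8≠0 swap→a[2]=8, slow++,fast++
slow=3 fast=7: a[fast]=2≠0 swap→a[3]=2, slow++,fast++
slow=4 fast=8: a[fast]=7≠0 swap→a[4]=7, slow++,fast++

slow=5, fast=9, a=[8, 8, 2, 7, 0, 0, 0, 0, 0]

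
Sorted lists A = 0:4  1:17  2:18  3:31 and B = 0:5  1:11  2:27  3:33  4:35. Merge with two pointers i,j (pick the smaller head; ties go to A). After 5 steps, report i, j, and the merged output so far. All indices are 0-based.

i=3, j=2, merged so far=[4, 5, 11, 17, 18]

i=0 j=0: A[i]=4<=B[j]=5 take 4, i++
i=1 j=0: A[i]=17>B[j]=5 take 5, j++
i=1 j=1: A[i]=17>B[j]=11 take 11, j++
i=1 j=2: A[i]=17<=B[j]=27 take 17, i++
i=2 j=2: A[i]=18<=B[j]=27 take 18, i++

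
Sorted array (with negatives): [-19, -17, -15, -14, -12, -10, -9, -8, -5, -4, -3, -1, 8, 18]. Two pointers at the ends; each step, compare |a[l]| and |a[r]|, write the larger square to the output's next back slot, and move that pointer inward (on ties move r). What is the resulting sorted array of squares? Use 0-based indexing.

l=0 r=13: |-19|>|18| out[13]=361, l++
l=1 r=13: |-17|<=|18| out[12]=324, r--
l=1 r=12: |-17|>|8| out[11]=289, l++
l=2 r=12: |-15|>|8| out[10]=225, l++
l=3 r=12: |-14|>|8| out[9]=196, l++
l=4 r=12: |-12|>|8| out[8]=144, l++
l=5 r=12: |-10|>|8| out[7]=100, l++
l=6 r=12: |-9|>|8| out[6]=81, l++
l=7 r=12: |-8|<=|8| out[5]=64, r--
l=7 r=11: |-8|>|-1| out[4]=64, l++
l=8 r=11: |-5|>|-1| out[3]=25, l++
l=9 r=11: |-4|>|-1| out[2]=16, l++
l=10 r=11: |-3|>|-1| out[1]=9, l++
l=11 r=11: |-1|<=|-1| out[0]=1, r--

[1, 9, 16, 25, 64, 64, 81, 100, 144, 196, 225, 289, 324, 361]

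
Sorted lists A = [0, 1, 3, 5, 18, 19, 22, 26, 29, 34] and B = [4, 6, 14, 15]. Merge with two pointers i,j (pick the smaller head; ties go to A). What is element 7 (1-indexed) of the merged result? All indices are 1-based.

merged[7] = 14

[i=1,j=1] A[i]=0<=B[j]=4 take 0 → i++
[i=2,j=1] A[i]=1<=B[j]=4 take 1 → i++
[i=3,j=1] A[i]=3<=B[j]=4 take 3 → i++
[i=4,j=1] A[i]=5>B[j]=4 take 4 → j++
[i=4,j=2] A[i]=5<=B[j]=6 take 5 → i++
[i=5,j=2] A[i]=18>B[j]=6 take 6 → j++
[i=5,j=3] A[i]=18>B[j]=14 take 14 → j++
[i=5,j=4] A[i]=18>B[j]=15 take 15 → j++
[i=5,j=5] B done, take A[i]=18 → i++
[i=6,j=5] B done, take A[i]=19 → i++
[i=7,j=5] B done, take A[i]=22 → i++
[i=8,j=5] B done, take A[i]=26 → i++
[i=9,j=5] B done, take A[i]=29 → i++
[i=10,j=5] B done, take A[i]=34 → i++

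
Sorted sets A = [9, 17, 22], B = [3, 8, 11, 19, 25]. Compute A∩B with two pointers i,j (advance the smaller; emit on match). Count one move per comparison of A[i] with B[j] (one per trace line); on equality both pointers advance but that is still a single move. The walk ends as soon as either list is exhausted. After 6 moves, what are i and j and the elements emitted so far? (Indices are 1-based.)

i=3, j=5, emitted=[]

i=1 j=1: 9>3, j++
i=1 j=2: 9>8, j++
i=1 j=3: 9<11, i++
i=2 j=3: 17>11, j++
i=2 j=4: 17<19, i++
i=3 j=4: 22>19, j++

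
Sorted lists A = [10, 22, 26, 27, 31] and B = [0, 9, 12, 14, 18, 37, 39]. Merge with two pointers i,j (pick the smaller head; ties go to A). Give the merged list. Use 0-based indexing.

[0, 9, 10, 12, 14, 18, 22, 26, 27, 31, 37, 39]

[i=0,j=0] A[i]=10>B[j]=0 take 0 → j++
[i=0,j=1] A[i]=10>B[j]=9 take 9 → j++
[i=0,j=2] A[i]=10<=B[j]=12 take 10 → i++
[i=1,j=2] A[i]=22>B[j]=12 take 12 → j++
[i=1,j=3] A[i]=22>B[j]=14 take 14 → j++
[i=1,j=4] A[i]=22>B[j]=18 take 18 → j++
[i=1,j=5] A[i]=22<=B[j]=37 take 22 → i++
[i=2,j=5] A[i]=26<=B[j]=37 take 26 → i++
[i=3,j=5] A[i]=27<=B[j]=37 take 27 → i++
[i=4,j=5] A[i]=31<=B[j]=37 take 31 → i++
[i=5,j=5] A done, take B[j]=37 → j++
[i=5,j=6] A done, take B[j]=39 → j++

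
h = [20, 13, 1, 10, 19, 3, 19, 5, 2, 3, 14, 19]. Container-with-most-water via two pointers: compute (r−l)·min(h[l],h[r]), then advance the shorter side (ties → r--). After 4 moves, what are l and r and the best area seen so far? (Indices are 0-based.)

[0,11] min(20,19)*11=209 best=209 * → r--
[0,10] min(20,14)*10=140 best=209 → r--
[0,9] min(20,3)*9=27 best=209 → r--
[0,8] min(20,2)*8=16 best=209 → r--

l=0, r=7, best area=209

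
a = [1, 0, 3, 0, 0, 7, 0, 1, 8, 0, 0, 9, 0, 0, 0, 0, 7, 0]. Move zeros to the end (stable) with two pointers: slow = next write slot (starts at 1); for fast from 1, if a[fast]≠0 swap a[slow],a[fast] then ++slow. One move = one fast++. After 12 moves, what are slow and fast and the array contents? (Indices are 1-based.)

(s=1,f=1) a[fast]=1≠0 swap→a[1]=1 → slow++,fast++
(s=2,f=2) a[fast]=0 → fast++
(s=2,f=3) a[fast]=3≠0 swap→a[2]=3 → slow++,fast++
(s=3,f=4) a[fast]=0 → fast++
(s=3,f=5) a[fast]=0 → fast++
(s=3,f=6) a[fast]=7≠0 swap→a[3]=7 → slow++,fast++
(s=4,f=7) a[fast]=0 → fast++
(s=4,f=8) a[fast]=1≠0 swap→a[4]=1 → slow++,fast++
(s=5,f=9) a[fast]=8≠0 swap→a[5]=8 → slow++,fast++
(s=6,f=10) a[fast]=0 → fast++
(s=6,f=11) a[fast]=0 → fast++
(s=6,f=12) a[fast]=9≠0 swap→a[6]=9 → slow++,fast++

slow=7, fast=13, a=[1, 3, 7, 1, 8, 9, 0, 0, 0, 0, 0, 0, 0, 0, 0, 0, 7, 0]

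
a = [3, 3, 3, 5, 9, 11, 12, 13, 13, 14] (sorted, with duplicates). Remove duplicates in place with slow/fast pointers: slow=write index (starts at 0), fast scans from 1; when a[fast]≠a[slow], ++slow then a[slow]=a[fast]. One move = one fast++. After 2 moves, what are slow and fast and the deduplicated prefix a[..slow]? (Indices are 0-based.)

slow=0, fast=3, prefix=[3]

(s=0,f=1) a[fast]=3=a[slow] dup → fast++
(s=0,f=2) a[fast]=3=a[slow] dup → fast++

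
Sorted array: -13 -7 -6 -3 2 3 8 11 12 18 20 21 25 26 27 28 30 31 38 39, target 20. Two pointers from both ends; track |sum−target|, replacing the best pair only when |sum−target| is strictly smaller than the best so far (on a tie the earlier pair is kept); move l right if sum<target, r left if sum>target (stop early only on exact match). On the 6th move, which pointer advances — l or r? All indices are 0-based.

r

[0,19] -13+39=26 d=6 * → r--
[0,18] -13+38=25 d=5 * → r--
[0,17] -13+31=18 d=2 * → l++
[1,17] -7+31=24 d=4 → r--
[1,16] -7+30=23 d=3 → r--
[1,15] -7+28=21 d=1 * → r--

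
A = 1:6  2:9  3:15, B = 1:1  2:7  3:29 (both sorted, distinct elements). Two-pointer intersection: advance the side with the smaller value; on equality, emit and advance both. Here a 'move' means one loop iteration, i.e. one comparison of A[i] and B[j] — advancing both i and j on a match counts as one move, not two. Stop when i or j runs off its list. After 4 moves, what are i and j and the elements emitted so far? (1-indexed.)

i=1 j=1: 6>1, j++
i=1 j=2: 6<7, i++
i=2 j=2: 9>7, j++
i=2 j=3: 9<29, i++

i=3, j=3, emitted=[]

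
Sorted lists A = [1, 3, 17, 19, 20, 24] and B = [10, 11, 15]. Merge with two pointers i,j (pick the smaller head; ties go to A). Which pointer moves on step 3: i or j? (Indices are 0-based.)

[i=0,j=0] A[i]=1<=B[j]=10 take 1 → i++
[i=1,j=0] A[i]=3<=B[j]=10 take 3 → i++
[i=2,j=0] A[i]=17>B[j]=10 take 10 → j++

j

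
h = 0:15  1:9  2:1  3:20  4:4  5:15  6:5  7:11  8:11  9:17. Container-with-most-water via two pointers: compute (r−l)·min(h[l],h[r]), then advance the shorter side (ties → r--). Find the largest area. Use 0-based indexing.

max area = 135

l=0 r=9: min(15,17)*9=135 best=135 *, l++
l=1 r=9: min(9,17)*8=72 best=135, l++
l=2 r=9: min(1,17)*7=7 best=135, l++
l=3 r=9: min(20,17)*6=102 best=135, r--
l=3 r=8: min(20,11)*5=55 best=135, r--
l=3 r=7: min(20,11)*4=44 best=135, r--
l=3 r=6: min(20,5)*3=15 best=135, r--
l=3 r=5: min(20,15)*2=30 best=135, r--
l=3 r=4: min(20,4)*1=4 best=135, r--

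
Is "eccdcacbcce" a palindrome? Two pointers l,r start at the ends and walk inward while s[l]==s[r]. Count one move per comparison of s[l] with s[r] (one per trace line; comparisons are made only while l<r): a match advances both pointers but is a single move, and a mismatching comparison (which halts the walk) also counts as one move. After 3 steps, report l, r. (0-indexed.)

l=3, r=7

[0,10] 'e'=='e' → l++,r--
[1,9] 'c'=='c' → l++,r--
[2,8] 'c'=='c' → l++,r--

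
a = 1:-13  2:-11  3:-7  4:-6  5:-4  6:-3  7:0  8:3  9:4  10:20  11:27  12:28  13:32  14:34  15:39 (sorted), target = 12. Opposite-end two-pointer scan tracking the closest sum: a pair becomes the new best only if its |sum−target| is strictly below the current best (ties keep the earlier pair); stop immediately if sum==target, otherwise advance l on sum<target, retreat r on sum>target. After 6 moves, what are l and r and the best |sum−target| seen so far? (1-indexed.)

l=2, r=10, best |Δ|=2

[1,15] -13+39=26 d=14 * → r--
[1,14] -13+34=21 d=9 * → r--
[1,13] -13+32=19 d=7 * → r--
[1,12] -13+28=15 d=3 * → r--
[1,11] -13+27=14 d=2 * → r--
[1,10] -13+20=7 d=5 → l++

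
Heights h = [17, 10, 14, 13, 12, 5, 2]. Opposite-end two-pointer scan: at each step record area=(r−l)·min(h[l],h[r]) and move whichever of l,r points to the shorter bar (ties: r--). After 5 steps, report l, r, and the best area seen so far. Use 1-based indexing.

l=1, r=2, best area=48

[1,7] min(17,2)*6=12 best=12 * → r--
[1,6] min(17,5)*5=25 best=25 * → r--
[1,5] min(17,12)*4=48 best=48 * → r--
[1,4] min(17,13)*3=39 best=48 → r--
[1,3] min(17,14)*2=28 best=48 → r--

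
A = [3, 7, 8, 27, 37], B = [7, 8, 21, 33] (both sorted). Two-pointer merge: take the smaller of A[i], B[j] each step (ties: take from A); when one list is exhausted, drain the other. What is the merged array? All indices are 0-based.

i=0 j=0: A[i]=3<=B[j]=7 take 3, i++
i=1 j=0: A[i]=7<=B[j]=7 take 7, i++
i=2 j=0: A[i]=8>B[j]=7 take 7, j++
i=2 j=1: A[i]=8<=B[j]=8 take 8, i++
i=3 j=1: A[i]=27>B[j]=8 take 8, j++
i=3 j=2: A[i]=27>B[j]=21 take 21, j++
i=3 j=3: A[i]=27<=B[j]=33 take 27, i++
i=4 j=3: A[i]=37>B[j]=33 take 33, j++
i=4 j=4: B done, take A[i]=37, i++

[3, 7, 7, 8, 8, 21, 27, 33, 37]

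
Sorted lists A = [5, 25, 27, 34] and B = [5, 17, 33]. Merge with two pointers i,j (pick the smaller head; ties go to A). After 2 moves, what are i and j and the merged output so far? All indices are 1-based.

[i=1,j=1] A[i]=5<=B[j]=5 take 5 → i++
[i=2,j=1] A[i]=25>B[j]=5 take 5 → j++

i=2, j=2, merged so far=[5, 5]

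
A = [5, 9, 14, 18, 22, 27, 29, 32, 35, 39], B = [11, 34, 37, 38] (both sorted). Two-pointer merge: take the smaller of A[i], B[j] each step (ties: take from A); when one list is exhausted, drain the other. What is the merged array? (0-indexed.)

[i=0,j=0] A[i]=5<=B[j]=11 take 5 → i++
[i=1,j=0] A[i]=9<=B[j]=11 take 9 → i++
[i=2,j=0] A[i]=14>B[j]=11 take 11 → j++
[i=2,j=1] A[i]=14<=B[j]=34 take 14 → i++
[i=3,j=1] A[i]=18<=B[j]=34 take 18 → i++
[i=4,j=1] A[i]=22<=B[j]=34 take 22 → i++
[i=5,j=1] A[i]=27<=B[j]=34 take 27 → i++
[i=6,j=1] A[i]=29<=B[j]=34 take 29 → i++
[i=7,j=1] A[i]=32<=B[j]=34 take 32 → i++
[i=8,j=1] A[i]=35>B[j]=34 take 34 → j++
[i=8,j=2] A[i]=35<=B[j]=37 take 35 → i++
[i=9,j=2] A[i]=39>B[j]=37 take 37 → j++
[i=9,j=3] A[i]=39>B[j]=38 take 38 → j++
[i=9,j=4] B done, take A[i]=39 → i++

[5, 9, 11, 14, 18, 22, 27, 29, 32, 34, 35, 37, 38, 39]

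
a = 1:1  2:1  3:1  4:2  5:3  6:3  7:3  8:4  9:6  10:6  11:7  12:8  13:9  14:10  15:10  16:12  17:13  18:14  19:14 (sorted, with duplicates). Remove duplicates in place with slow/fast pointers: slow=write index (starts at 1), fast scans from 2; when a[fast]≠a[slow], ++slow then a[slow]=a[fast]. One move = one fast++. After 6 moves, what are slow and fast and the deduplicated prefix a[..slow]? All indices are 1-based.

slow=3, fast=8, prefix=[1, 2, 3]

slow=1 fast=2: a[fast]=1=a[slow] dup, fast++
slow=1 fast=3: a[fast]=1=a[slow] dup, fast++
slow=1 fast=4: a[fast]=2≠a[slow]=1 write a[2]=2, slow++,fast++
slow=2 fast=5: a[fast]=3≠a[slow]=2 write a[3]=3, slow++,fast++
slow=3 fast=6: a[fast]=3=a[slow] dup, fast++
slow=3 fast=7: a[fast]=3=a[slow] dup, fast++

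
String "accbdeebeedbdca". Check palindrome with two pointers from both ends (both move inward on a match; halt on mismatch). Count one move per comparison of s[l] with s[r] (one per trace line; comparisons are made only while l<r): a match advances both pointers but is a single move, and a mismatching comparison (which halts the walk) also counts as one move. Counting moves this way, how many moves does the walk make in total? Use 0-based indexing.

l=0 r=14: 'a'=='a', l++,r--
l=1 r=13: 'c'=='c', l++,r--
l=2 r=12: 'c'!='d', stop

3 moves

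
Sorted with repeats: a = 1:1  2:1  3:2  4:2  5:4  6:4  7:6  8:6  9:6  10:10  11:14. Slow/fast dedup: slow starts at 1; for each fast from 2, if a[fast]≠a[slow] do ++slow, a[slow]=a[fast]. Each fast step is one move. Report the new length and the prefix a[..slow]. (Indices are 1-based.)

(s=1,f=2) a[fast]=1=a[slow] dup → fast++
(s=1,f=3) a[fast]=2≠a[slow]=1 write a[2]=2 → slow++,fast++
(s=2,f=4) a[fast]=2=a[slow] dup → fast++
(s=2,f=5) a[fast]=4≠a[slow]=2 write a[3]=4 → slow++,fast++
(s=3,f=6) a[fast]=4=a[slow] dup → fast++
(s=3,f=7) a[fast]=6≠a[slow]=4 write a[4]=6 → slow++,fast++
(s=4,f=8) a[fast]=6=a[slow] dup → fast++
(s=4,f=9) a[fast]=6=a[slow] dup → fast++
(s=4,f=10) a[fast]=10≠a[slow]=6 write a[5]=10 → slow++,fast++
(s=5,f=11) a[fast]=14≠a[slow]=10 write a[6]=14 → slow++,fast++

length 6; prefix = [1, 2, 4, 6, 10, 14]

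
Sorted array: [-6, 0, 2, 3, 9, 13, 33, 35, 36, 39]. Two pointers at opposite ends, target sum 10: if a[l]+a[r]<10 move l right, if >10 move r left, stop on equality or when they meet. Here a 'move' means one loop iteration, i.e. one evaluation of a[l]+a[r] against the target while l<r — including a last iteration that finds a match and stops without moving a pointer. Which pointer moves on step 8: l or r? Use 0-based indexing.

[0,9] -6+39=33 >10 → r--
[0,8] -6+36=30 >10 → r--
[0,7] -6+35=29 >10 → r--
[0,6] -6+33=27 >10 → r--
[0,5] -6+13=7 <10 → l++
[1,5] 0+13=13 >10 → r--
[1,4] 0+9=9 <10 → l++
[2,4] 2+9=11 >10 → r--

r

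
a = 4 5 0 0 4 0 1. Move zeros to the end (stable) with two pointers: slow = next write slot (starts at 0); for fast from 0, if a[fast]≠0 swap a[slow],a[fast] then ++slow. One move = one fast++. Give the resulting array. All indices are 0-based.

(s=0,f=0) a[fast]=4≠0 swap→a[0]=4 → slow++,fast++
(s=1,f=1) a[fast]=5≠0 swap→a[1]=5 → slow++,fast++
(s=2,f=2) a[fast]=0 → fast++
(s=2,f=3) a[fast]=0 → fast++
(s=2,f=4) a[fast]=4≠0 swap→a[2]=4 → slow++,fast++
(s=3,f=5) a[fast]=0 → fast++
(s=3,f=6) a[fast]=1≠0 swap→a[3]=1 → slow++,fast++

[4, 5, 4, 1, 0, 0, 0]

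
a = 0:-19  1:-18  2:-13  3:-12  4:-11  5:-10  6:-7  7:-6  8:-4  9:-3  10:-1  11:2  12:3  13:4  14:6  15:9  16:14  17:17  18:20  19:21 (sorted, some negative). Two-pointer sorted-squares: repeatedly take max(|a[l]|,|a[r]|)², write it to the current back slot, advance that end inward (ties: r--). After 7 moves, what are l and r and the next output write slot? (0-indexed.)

l=3, r=15, next write slot=12

[0,19] |-19|<=|21| out[19]=441 → r--
[0,18] |-19|<=|20| out[18]=400 → r--
[0,17] |-19|>|17| out[17]=361 → l++
[1,17] |-18|>|17| out[16]=324 → l++
[2,17] |-13|<=|17| out[15]=289 → r--
[2,16] |-13|<=|14| out[14]=196 → r--
[2,15] |-13|>|9| out[13]=169 → l++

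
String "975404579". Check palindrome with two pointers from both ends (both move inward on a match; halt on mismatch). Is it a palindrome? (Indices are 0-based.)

[0,8] '9'=='9' → l++,r--
[1,7] '7'=='7' → l++,r--
[2,6] '5'=='5' → l++,r--
[3,5] '4'=='4' → l++,r--

palindrome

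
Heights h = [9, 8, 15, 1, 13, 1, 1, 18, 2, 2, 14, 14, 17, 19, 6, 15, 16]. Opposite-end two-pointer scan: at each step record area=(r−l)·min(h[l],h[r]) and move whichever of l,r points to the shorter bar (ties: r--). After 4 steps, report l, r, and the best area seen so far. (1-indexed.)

l=5, r=17, best area=210

l=1 r=17: min(9,16)*16=144 best=144 *, l++
l=2 r=17: min(8,16)*15=120 best=144, l++
l=3 r=17: min(15,16)*14=210 best=210 *, l++
l=4 r=17: min(1,16)*13=13 best=210, l++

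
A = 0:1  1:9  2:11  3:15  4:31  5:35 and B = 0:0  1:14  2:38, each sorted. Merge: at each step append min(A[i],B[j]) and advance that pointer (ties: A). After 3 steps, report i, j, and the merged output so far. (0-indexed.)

[i=0,j=0] A[i]=1>B[j]=0 take 0 → j++
[i=0,j=1] A[i]=1<=B[j]=14 take 1 → i++
[i=1,j=1] A[i]=9<=B[j]=14 take 9 → i++

i=2, j=1, merged so far=[0, 1, 9]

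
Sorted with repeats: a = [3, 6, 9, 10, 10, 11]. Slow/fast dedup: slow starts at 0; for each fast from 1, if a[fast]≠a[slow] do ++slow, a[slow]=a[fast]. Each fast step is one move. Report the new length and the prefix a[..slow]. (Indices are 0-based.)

(s=0,f=1) a[fast]=6≠a[slow]=3 write a[1]=6 → slow++,fast++
(s=1,f=2) a[fast]=9≠a[slow]=6 write a[2]=9 → slow++,fast++
(s=2,f=3) a[fast]=10≠a[slow]=9 write a[3]=10 → slow++,fast++
(s=3,f=4) a[fast]=10=a[slow] dup → fast++
(s=3,f=5) a[fast]=11≠a[slow]=10 write a[4]=11 → slow++,fast++

length 5; prefix = [3, 6, 9, 10, 11]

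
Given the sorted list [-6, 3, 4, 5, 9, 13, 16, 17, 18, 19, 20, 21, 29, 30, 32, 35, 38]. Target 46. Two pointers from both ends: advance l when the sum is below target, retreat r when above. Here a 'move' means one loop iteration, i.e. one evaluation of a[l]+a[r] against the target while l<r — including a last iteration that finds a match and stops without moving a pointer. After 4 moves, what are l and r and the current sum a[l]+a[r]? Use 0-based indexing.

l=4, r=16, sum=47

[0,16] -6+38=32 <46 → l++
[1,16] 3+38=41 <46 → l++
[2,16] 4+38=42 <46 → l++
[3,16] 5+38=43 <46 → l++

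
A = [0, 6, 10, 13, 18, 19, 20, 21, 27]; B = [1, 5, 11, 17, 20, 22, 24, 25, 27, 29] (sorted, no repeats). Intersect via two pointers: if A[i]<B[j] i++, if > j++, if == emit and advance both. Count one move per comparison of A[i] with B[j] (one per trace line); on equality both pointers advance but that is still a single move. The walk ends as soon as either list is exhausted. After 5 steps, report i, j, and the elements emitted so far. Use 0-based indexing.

i=0 j=0: 0<1, i++
i=1 j=0: 6>1, j++
i=1 j=1: 6>5, j++
i=1 j=2: 6<11, i++
i=2 j=2: 10<11, i++

i=3, j=2, emitted=[]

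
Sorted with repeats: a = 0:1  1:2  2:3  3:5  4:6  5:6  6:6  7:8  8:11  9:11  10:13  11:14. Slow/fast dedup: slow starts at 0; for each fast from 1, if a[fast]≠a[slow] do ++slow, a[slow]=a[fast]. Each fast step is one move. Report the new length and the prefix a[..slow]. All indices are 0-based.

slow=0 fast=1: a[fast]=2≠a[slow]=1 write a[1]=2, slow++,fast++
slow=1 fast=2: a[fast]=3≠a[slow]=2 write a[2]=3, slow++,fast++
slow=2 fast=3: a[fast]=5≠a[slow]=3 write a[3]=5, slow++,fast++
slow=3 fast=4: a[fast]=6≠a[slow]=5 write a[4]=6, slow++,fast++
slow=4 fast=5: a[fast]=6=a[slow] dup, fast++
slow=4 fast=6: a[fast]=6=a[slow] dup, fast++
slow=4 fast=7: a[fast]=8≠a[slow]=6 write a[5]=8, slow++,fast++
slow=5 fast=8: a[fast]=11≠a[slow]=8 write a[6]=11, slow++,fast++
slow=6 fast=9: a[fast]=11=a[slow] dup, fast++
slow=6 fast=10: a[fast]=13≠a[slow]=11 write a[7]=13, slow++,fast++
slow=7 fast=11: a[fast]=14≠a[slow]=13 write a[8]=14, slow++,fast++

length 9; prefix = [1, 2, 3, 5, 6, 8, 11, 13, 14]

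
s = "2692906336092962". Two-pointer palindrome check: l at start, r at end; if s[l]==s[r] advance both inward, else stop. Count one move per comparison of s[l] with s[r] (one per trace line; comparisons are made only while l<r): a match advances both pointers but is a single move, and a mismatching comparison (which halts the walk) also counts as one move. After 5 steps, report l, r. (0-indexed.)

[0,15] '2'=='2' → l++,r--
[1,14] '6'=='6' → l++,r--
[2,13] '9'=='9' → l++,r--
[3,12] '2'=='2' → l++,r--
[4,11] '9'=='9' → l++,r--

l=5, r=10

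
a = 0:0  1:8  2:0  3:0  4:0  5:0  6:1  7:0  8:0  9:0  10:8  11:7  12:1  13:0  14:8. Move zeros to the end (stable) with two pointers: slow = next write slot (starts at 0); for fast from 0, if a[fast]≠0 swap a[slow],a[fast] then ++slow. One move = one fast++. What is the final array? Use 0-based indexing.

[8, 1, 8, 7, 1, 8, 0, 0, 0, 0, 0, 0, 0, 0, 0]

slow=0 fast=0: a[fast]=0, fast++
slow=0 fast=1: a[fast]=8≠0 swap→a[0]=8, slow++,fast++
slow=1 fast=2: a[fast]=0, fast++
slow=1 fast=3: a[fast]=0, fast++
slow=1 fast=4: a[fast]=0, fast++
slow=1 fast=5: a[fast]=0, fast++
slow=1 fast=6: a[fast]=1≠0 swap→a[1]=1, slow++,fast++
slow=2 fast=7: a[fast]=0, fast++
slow=2 fast=8: a[fast]=0, fast++
slow=2 fast=9: a[fast]=0, fast++
slow=2 fast=10: a[fast]=8≠0 swap→a[2]=8, slow++,fast++
slow=3 fast=11: a[fast]=7≠0 swap→a[3]=7, slow++,fast++
slow=4 fast=12: a[fast]=1≠0 swap→a[4]=1, slow++,fast++
slow=5 fast=13: a[fast]=0, fast++
slow=5 fast=14: a[fast]=8≠0 swap→a[5]=8, slow++,fast++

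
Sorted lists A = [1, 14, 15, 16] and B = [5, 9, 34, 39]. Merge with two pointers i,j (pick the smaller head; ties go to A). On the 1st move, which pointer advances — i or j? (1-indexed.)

i

i=1 j=1: A[i]=1<=B[j]=5 take 1, i++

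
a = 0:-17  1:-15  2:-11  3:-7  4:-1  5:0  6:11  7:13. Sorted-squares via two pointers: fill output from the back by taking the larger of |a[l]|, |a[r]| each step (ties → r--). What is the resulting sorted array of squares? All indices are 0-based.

l=0 r=7: |-17|>|13| out[7]=289, l++
l=1 r=7: |-15|>|13| out[6]=225, l++
l=2 r=7: |-11|<=|13| out[5]=169, r--
l=2 r=6: |-11|<=|11| out[4]=121, r--
l=2 r=5: |-11|>|0| out[3]=121, l++
l=3 r=5: |-7|>|0| out[2]=49, l++
l=4 r=5: |-1|>|0| out[1]=1, l++
l=5 r=5: |0|<=|0| out[0]=0, r--

[0, 1, 49, 121, 121, 169, 225, 289]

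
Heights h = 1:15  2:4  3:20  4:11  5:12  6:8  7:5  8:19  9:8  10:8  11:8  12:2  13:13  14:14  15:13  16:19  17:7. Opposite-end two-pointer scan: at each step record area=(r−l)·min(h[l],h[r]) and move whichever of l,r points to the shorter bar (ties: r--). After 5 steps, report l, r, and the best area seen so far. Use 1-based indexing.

[1,17] min(15,7)*16=112 best=112 * → r--
[1,16] min(15,19)*15=225 best=225 * → l++
[2,16] min(4,19)*14=56 best=225 → l++
[3,16] min(20,19)*13=247 best=247 * → r--
[3,15] min(20,13)*12=156 best=247 → r--

l=3, r=14, best area=247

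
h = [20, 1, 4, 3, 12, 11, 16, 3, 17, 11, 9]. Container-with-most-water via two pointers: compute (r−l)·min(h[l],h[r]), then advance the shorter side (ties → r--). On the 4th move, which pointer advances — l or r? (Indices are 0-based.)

r

l=0 r=10: min(20,9)*10=90 best=90 *, r--
l=0 r=9: min(20,11)*9=99 best=99 *, r--
l=0 r=8: min(20,17)*8=136 best=136 *, r--
l=0 r=7: min(20,3)*7=21 best=136, r--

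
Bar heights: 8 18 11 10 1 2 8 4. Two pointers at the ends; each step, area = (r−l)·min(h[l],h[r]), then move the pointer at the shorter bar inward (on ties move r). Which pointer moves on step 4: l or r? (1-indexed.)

r

[1,8] min(8,4)*7=28 best=28 * → r--
[1,7] min(8,8)*6=48 best=48 * → r--
[1,6] min(8,2)*5=10 best=48 → r--
[1,5] min(8,1)*4=4 best=48 → r--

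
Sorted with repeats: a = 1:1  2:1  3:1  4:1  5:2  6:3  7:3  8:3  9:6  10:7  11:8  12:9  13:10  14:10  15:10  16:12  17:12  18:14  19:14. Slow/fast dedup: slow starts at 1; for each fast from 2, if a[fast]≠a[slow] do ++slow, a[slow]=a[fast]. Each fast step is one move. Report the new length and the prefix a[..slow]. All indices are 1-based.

slow=1 fast=2: a[fast]=1=a[slow] dup, fast++
slow=1 fast=3: a[fast]=1=a[slow] dup, fast++
slow=1 fast=4: a[fast]=1=a[slow] dup, fast++
slow=1 fast=5: a[fast]=2≠a[slow]=1 write a[2]=2, slow++,fast++
slow=2 fast=6: a[fast]=3≠a[slow]=2 write a[3]=3, slow++,fast++
slow=3 fast=7: a[fast]=3=a[slow] dup, fast++
slow=3 fast=8: a[fast]=3=a[slow] dup, fast++
slow=3 fast=9: a[fast]=6≠a[slow]=3 write a[4]=6, slow++,fast++
slow=4 fast=10: a[fast]=7≠a[slow]=6 write a[5]=7, slow++,fast++
slow=5 fast=11: a[fast]=8≠a[slow]=7 write a[6]=8, slow++,fast++
slow=6 fast=12: a[fast]=9≠a[slow]=8 write a[7]=9, slow++,fast++
slow=7 fast=13: a[fast]=10≠a[slow]=9 write a[8]=10, slow++,fast++
slow=8 fast=14: a[fast]=10=a[slow] dup, fast++
slow=8 fast=15: a[fast]=10=a[slow] dup, fast++
slow=8 fast=16: a[fast]=12≠a[slow]=10 write a[9]=12, slow++,fast++
slow=9 fast=17: a[fast]=12=a[slow] dup, fast++
slow=9 fast=18: a[fast]=14≠a[slow]=12 write a[10]=14, slow++,fast++
slow=10 fast=19: a[fast]=14=a[slow] dup, fast++

length 10; prefix = [1, 2, 3, 6, 7, 8, 9, 10, 12, 14]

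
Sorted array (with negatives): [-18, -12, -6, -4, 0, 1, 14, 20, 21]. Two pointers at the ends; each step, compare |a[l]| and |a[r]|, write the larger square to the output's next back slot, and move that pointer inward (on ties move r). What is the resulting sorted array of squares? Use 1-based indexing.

[0, 1, 16, 36, 144, 196, 324, 400, 441]

[1,9] |-18|<=|21| out[9]=441 → r--
[1,8] |-18|<=|20| out[8]=400 → r--
[1,7] |-18|>|14| out[7]=324 → l++
[2,7] |-12|<=|14| out[6]=196 → r--
[2,6] |-12|>|1| out[5]=144 → l++
[3,6] |-6|>|1| out[4]=36 → l++
[4,6] |-4|>|1| out[3]=16 → l++
[5,6] |0|<=|1| out[2]=1 → r--
[5,5] |0|<=|0| out[1]=0 → r--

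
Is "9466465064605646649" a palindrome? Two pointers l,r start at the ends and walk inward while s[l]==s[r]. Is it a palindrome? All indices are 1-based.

palindrome

[1,19] '9'=='9' → l++,r--
[2,18] '4'=='4' → l++,r--
[3,17] '6'=='6' → l++,r--
[4,16] '6'=='6' → l++,r--
[5,15] '4'=='4' → l++,r--
[6,14] '6'=='6' → l++,r--
[7,13] '5'=='5' → l++,r--
[8,12] '0'=='0' → l++,r--
[9,11] '6'=='6' → l++,r--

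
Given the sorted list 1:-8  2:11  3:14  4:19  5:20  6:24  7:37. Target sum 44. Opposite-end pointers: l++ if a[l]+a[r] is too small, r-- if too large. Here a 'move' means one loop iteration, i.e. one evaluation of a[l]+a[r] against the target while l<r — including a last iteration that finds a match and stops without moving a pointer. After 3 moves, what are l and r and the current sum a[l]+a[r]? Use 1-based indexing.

[1,7] -8+37=29 <44 → l++
[2,7] 11+37=48 >44 → r--
[2,6] 11+24=35 <44 → l++

l=3, r=6, sum=38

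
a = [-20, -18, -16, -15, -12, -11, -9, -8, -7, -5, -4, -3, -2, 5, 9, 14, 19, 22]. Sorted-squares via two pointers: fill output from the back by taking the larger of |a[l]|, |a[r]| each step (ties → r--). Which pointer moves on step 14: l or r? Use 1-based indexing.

[1,18] |-20|<=|22| out[18]=484 → r--
[1,17] |-20|>|19| out[17]=400 → l++
[2,17] |-18|<=|19| out[16]=361 → r--
[2,16] |-18|>|14| out[15]=324 → l++
[3,16] |-16|>|14| out[14]=256 → l++
[4,16] |-15|>|14| out[13]=225 → l++
[5,16] |-12|<=|14| out[12]=196 → r--
[5,15] |-12|>|9| out[11]=144 → l++
[6,15] |-11|>|9| out[10]=121 → l++
[7,15] |-9|<=|9| out[9]=81 → r--
[7,14] |-9|>|5| out[8]=81 → l++
[8,14] |-8|>|5| out[7]=64 → l++
[9,14] |-7|>|5| out[6]=49 → l++
[10,14] |-5|<=|5| out[5]=25 → r--

r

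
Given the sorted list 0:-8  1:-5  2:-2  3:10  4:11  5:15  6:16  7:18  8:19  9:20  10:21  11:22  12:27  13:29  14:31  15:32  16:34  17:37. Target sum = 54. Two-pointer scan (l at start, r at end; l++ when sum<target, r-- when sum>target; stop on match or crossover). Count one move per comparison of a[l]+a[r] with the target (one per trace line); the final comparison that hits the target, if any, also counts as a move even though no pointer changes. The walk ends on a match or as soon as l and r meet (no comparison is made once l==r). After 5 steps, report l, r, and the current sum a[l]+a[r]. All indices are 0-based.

l=5, r=17, sum=52

l=0 r=17: -8+37=29 <54, l++
l=1 r=17: -5+37=32 <54, l++
l=2 r=17: -2+37=35 <54, l++
l=3 r=17: 10+37=47 <54, l++
l=4 r=17: 11+37=48 <54, l++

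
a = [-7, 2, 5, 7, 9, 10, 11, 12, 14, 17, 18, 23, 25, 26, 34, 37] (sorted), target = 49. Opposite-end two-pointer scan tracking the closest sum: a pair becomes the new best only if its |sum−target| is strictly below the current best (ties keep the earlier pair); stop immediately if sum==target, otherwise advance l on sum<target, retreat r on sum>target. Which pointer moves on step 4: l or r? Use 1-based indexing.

l

l=1 r=16: -7+37=30 d=19 *, l++
l=2 r=16: 2+37=39 d=10 *, l++
l=3 r=16: 5+37=42 d=7 *, l++
l=4 r=16: 7+37=44 d=5 *, l++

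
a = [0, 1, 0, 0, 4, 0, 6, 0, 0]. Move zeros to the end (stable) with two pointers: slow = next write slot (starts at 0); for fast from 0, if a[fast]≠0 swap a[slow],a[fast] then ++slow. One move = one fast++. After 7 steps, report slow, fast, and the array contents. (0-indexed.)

slow=0 fast=0: a[fast]=0, fast++
slow=0 fast=1: a[fast]=1≠0 swap→a[0]=1, slow++,fast++
slow=1 fast=2: a[fast]=0, fast++
slow=1 fast=3: a[fast]=0, fast++
slow=1 fast=4: a[fast]=4≠0 swap→a[1]=4, slow++,fast++
slow=2 fast=5: a[fast]=0, fast++
slow=2 fast=6: a[fast]=6≠0 swap→a[2]=6, slow++,fast++

slow=3, fast=7, a=[1, 4, 6, 0, 0, 0, 0, 0, 0]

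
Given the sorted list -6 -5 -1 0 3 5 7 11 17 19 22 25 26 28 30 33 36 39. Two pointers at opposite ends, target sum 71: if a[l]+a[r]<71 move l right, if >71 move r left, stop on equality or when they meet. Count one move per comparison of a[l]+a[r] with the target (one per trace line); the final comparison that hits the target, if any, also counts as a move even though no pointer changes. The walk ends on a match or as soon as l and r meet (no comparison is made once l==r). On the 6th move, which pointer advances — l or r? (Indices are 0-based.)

[0,17] -6+39=33 <71 → l++
[1,17] -5+39=34 <71 → l++
[2,17] -1+39=38 <71 → l++
[3,17] 0+39=39 <71 → l++
[4,17] 3+39=42 <71 → l++
[5,17] 5+39=44 <71 → l++

l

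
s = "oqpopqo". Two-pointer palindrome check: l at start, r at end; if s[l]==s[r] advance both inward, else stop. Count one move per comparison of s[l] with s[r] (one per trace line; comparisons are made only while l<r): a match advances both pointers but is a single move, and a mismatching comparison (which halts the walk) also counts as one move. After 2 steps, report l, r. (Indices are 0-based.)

l=2, r=4

[0,6] 'o'=='o' → l++,r--
[1,5] 'q'=='q' → l++,r--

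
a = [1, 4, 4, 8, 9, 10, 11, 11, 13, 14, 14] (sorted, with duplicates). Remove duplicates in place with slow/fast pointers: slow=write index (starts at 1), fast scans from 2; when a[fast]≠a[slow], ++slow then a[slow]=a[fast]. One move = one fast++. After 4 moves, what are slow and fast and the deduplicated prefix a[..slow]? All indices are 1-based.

slow=4, fast=6, prefix=[1, 4, 8, 9]

slow=1 fast=2: a[fast]=4≠a[slow]=1 write a[2]=4, slow++,fast++
slow=2 fast=3: a[fast]=4=a[slow] dup, fast++
slow=2 fast=4: a[fast]=8≠a[slow]=4 write a[3]=8, slow++,fast++
slow=3 fast=5: a[fast]=9≠a[slow]=8 write a[4]=9, slow++,fast++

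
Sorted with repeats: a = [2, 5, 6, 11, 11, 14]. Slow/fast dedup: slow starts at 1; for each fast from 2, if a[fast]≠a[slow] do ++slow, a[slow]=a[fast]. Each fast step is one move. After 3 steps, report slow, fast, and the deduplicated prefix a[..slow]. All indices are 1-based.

slow=1 fast=2: a[fast]=5≠a[slow]=2 write a[2]=5, slow++,fast++
slow=2 fast=3: a[fast]=6≠a[slow]=5 write a[3]=6, slow++,fast++
slow=3 fast=4: a[fast]=11≠a[slow]=6 write a[4]=11, slow++,fast++

slow=4, fast=5, prefix=[2, 5, 6, 11]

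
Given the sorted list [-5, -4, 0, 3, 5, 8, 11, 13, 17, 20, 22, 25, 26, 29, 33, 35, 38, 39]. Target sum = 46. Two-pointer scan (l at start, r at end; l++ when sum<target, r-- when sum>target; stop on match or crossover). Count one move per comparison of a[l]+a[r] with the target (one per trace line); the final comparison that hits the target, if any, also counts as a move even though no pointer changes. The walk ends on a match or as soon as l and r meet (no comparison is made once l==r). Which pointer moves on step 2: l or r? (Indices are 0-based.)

l

l=0 r=17: -5+39=34 <46, l++
l=1 r=17: -4+39=35 <46, l++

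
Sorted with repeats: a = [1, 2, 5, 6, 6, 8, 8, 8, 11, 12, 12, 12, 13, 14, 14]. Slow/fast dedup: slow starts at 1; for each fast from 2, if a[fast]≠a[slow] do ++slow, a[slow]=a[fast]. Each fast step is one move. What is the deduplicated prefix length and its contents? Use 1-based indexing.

length 9; prefix = [1, 2, 5, 6, 8, 11, 12, 13, 14]

(s=1,f=2) a[fast]=2≠a[slow]=1 write a[2]=2 → slow++,fast++
(s=2,f=3) a[fast]=5≠a[slow]=2 write a[3]=5 → slow++,fast++
(s=3,f=4) a[fast]=6≠a[slow]=5 write a[4]=6 → slow++,fast++
(s=4,f=5) a[fast]=6=a[slow] dup → fast++
(s=4,f=6) a[fast]=8≠a[slow]=6 write a[5]=8 → slow++,fast++
(s=5,f=7) a[fast]=8=a[slow] dup → fast++
(s=5,f=8) a[fast]=8=a[slow] dup → fast++
(s=5,f=9) a[fast]=11≠a[slow]=8 write a[6]=11 → slow++,fast++
(s=6,f=10) a[fast]=12≠a[slow]=11 write a[7]=12 → slow++,fast++
(s=7,f=11) a[fast]=12=a[slow] dup → fast++
(s=7,f=12) a[fast]=12=a[slow] dup → fast++
(s=7,f=13) a[fast]=13≠a[slow]=12 write a[8]=13 → slow++,fast++
(s=8,f=14) a[fast]=14≠a[slow]=13 write a[9]=14 → slow++,fast++
(s=9,f=15) a[fast]=14=a[slow] dup → fast++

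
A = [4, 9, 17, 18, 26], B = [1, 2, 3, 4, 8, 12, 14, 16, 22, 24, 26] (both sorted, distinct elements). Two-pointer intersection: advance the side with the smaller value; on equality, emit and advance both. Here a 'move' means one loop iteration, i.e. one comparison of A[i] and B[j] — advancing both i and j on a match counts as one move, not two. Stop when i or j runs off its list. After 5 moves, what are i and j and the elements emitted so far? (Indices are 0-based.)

i=1, j=5, emitted=[4]

[i=0,j=0] 4>1 → j++
[i=0,j=1] 4>2 → j++
[i=0,j=2] 4>3 → j++
[i=0,j=3] 4==4 emit → i++,j++
[i=1,j=4] 9>8 → j++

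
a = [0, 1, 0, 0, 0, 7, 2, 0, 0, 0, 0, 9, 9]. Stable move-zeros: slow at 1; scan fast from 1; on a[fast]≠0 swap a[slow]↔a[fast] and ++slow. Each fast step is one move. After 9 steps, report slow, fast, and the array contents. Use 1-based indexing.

slow=4, fast=10, a=[1, 7, 2, 0, 0, 0, 0, 0, 0, 0, 0, 9, 9]

(s=1,f=1) a[fast]=0 → fast++
(s=1,f=2) a[fast]=1≠0 swap→a[1]=1 → slow++,fast++
(s=2,f=3) a[fast]=0 → fast++
(s=2,f=4) a[fast]=0 → fast++
(s=2,f=5) a[fast]=0 → fast++
(s=2,f=6) a[fast]=7≠0 swap→a[2]=7 → slow++,fast++
(s=3,f=7) a[fast]=2≠0 swap→a[3]=2 → slow++,fast++
(s=4,f=8) a[fast]=0 → fast++
(s=4,f=9) a[fast]=0 → fast++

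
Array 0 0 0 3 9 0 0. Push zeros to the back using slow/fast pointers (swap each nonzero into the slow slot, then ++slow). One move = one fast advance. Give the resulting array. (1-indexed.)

(s=1,f=1) a[fast]=0 → fast++
(s=1,f=2) a[fast]=0 → fast++
(s=1,f=3) a[fast]=0 → fast++
(s=1,f=4) a[fast]=3≠0 swap→a[1]=3 → slow++,fast++
(s=2,f=5) a[fast]=9≠0 swap→a[2]=9 → slow++,fast++
(s=3,f=6) a[fast]=0 → fast++
(s=3,f=7) a[fast]=0 → fast++

[3, 9, 0, 0, 0, 0, 0]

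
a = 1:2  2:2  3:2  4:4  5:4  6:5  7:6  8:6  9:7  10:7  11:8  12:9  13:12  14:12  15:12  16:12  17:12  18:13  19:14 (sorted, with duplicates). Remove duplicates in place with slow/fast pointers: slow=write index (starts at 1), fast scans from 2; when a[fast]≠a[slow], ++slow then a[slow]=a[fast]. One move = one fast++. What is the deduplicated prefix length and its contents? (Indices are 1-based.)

length 10; prefix = [2, 4, 5, 6, 7, 8, 9, 12, 13, 14]

(s=1,f=2) a[fast]=2=a[slow] dup → fast++
(s=1,f=3) a[fast]=2=a[slow] dup → fast++
(s=1,f=4) a[fast]=4≠a[slow]=2 write a[2]=4 → slow++,fast++
(s=2,f=5) a[fast]=4=a[slow] dup → fast++
(s=2,f=6) a[fast]=5≠a[slow]=4 write a[3]=5 → slow++,fast++
(s=3,f=7) a[fast]=6≠a[slow]=5 write a[4]=6 → slow++,fast++
(s=4,f=8) a[fast]=6=a[slow] dup → fast++
(s=4,f=9) a[fast]=7≠a[slow]=6 write a[5]=7 → slow++,fast++
(s=5,f=10) a[fast]=7=a[slow] dup → fast++
(s=5,f=11) a[fast]=8≠a[slow]=7 write a[6]=8 → slow++,fast++
(s=6,f=12) a[fast]=9≠a[slow]=8 write a[7]=9 → slow++,fast++
(s=7,f=13) a[fast]=12≠a[slow]=9 write a[8]=12 → slow++,fast++
(s=8,f=14) a[fast]=12=a[slow] dup → fast++
(s=8,f=15) a[fast]=12=a[slow] dup → fast++
(s=8,f=16) a[fast]=12=a[slow] dup → fast++
(s=8,f=17) a[fast]=12=a[slow] dup → fast++
(s=8,f=18) a[fast]=13≠a[slow]=12 write a[9]=13 → slow++,fast++
(s=9,f=19) a[fast]=14≠a[slow]=13 write a[10]=14 → slow++,fast++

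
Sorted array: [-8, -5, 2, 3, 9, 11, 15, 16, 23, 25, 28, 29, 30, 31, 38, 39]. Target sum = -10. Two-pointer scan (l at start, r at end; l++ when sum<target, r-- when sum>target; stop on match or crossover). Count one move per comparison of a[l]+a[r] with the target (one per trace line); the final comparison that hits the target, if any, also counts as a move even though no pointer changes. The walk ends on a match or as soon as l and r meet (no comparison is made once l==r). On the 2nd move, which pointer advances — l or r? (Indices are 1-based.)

[1,16] -8+39=31 >-10 → r--
[1,15] -8+38=30 >-10 → r--

r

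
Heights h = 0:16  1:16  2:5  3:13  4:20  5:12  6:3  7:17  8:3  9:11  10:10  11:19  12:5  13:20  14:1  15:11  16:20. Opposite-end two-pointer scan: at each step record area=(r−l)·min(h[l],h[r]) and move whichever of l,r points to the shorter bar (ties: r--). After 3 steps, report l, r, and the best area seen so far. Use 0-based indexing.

l=0 r=16: min(16,20)*16=256 best=256 *, l++
l=1 r=16: min(16,20)*15=240 best=256, l++
l=2 r=16: min(5,20)*14=70 best=256, l++

l=3, r=16, best area=256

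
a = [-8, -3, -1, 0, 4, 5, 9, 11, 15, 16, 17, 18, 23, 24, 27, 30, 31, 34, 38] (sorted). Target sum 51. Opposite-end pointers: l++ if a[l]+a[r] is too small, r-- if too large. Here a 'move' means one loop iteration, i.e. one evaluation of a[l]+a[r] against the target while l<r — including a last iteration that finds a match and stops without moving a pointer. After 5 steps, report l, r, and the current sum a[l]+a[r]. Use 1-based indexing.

l=1 r=19: -8+38=30 <51, l++
l=2 r=19: -3+38=35 <51, l++
l=3 r=19: -1+38=37 <51, l++
l=4 r=19: 0+38=38 <51, l++
l=5 r=19: 4+38=42 <51, l++

l=6, r=19, sum=43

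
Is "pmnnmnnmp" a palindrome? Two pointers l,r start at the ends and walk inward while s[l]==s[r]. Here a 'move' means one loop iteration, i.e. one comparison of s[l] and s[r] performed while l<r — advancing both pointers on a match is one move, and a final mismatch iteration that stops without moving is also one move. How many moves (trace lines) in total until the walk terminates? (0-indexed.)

[0,8] 'p'=='p' → l++,r--
[1,7] 'm'=='m' → l++,r--
[2,6] 'n'=='n' → l++,r--
[3,5] 'n'=='n' → l++,r--

4 moves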